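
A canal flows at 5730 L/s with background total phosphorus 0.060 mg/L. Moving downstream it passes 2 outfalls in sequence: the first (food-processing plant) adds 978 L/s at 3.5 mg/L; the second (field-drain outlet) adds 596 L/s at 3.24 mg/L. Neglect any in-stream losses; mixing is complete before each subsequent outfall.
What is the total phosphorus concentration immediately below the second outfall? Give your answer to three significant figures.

0.780 mg/L

Outfall 1: combined Q = 6708 L/s; C = (5730·0.06000 + 978.0·3.500)/6708 = 0.5615 mg/L.
Outfall 2: combined Q = 7304 L/s; C = (6708·0.5615 + 596.0·3.240)/7304 = 0.7801 mg/L.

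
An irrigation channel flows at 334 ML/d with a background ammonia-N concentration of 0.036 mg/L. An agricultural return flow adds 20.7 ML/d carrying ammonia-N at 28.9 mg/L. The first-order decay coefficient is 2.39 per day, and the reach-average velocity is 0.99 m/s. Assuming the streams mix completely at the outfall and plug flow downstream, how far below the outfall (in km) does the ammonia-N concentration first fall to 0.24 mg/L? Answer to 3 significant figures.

Mass balance: C = (334.0·0.03600 + 20.70·28.90) / 354.7 = 610.3/354.7 = 1.720 mg/L.
Set 1.720·exp(−k·t) = 0.24 → t = ln(1.720/0.24)/k = 71210 s = 19.78 h.
Distance = v·t = 0.99·71210 = 70490 m = 70.49 km.

70.5 km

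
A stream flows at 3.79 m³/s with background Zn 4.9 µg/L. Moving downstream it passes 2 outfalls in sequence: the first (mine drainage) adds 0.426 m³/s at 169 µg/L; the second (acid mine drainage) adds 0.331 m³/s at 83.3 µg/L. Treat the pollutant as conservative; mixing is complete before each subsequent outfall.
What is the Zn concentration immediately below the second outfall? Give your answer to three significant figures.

Below outfall 1: Q → 4.216 m³/s, C = (3.790·4.900 + 0.4260·169.0)/4.216 = 21.48 µg/L.
Below outfall 2: Q → 4.547 m³/s, C = (4.216·21.48 + 0.3310·83.30)/4.547 = 25.98 µg/L.

26.0 µg/L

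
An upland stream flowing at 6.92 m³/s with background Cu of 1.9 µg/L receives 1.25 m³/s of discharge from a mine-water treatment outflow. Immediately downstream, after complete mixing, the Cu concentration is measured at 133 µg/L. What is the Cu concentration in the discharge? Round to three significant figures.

859 µg/L

Mass balance: 6.920·1.900 + 1.250·Cₑ = 8.170·133.0
→ Cₑ = (8.170·133.0 − 6.920·1.900) / 1.250 = 858.8 µg/L.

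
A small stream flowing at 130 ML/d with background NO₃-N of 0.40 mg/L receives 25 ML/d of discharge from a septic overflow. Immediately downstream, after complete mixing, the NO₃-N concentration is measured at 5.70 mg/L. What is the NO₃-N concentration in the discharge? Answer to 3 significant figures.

Mass balance: 130.0·0.4000 + 25.00·Cₑ = 155.0·5.700
→ Cₑ = (155.0·5.700 − 130.0·0.4000) / 25.00 = 33.26 mg/L.

33.3 mg/L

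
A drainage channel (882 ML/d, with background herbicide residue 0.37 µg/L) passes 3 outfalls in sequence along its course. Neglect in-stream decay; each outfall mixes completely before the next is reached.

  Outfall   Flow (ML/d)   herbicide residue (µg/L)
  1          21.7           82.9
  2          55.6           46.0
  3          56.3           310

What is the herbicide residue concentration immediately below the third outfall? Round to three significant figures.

Below outfall 1: Q → 903.7 ML/d, C = (882.0·0.3700 + 21.70·82.90)/903.7 = 2.352 µg/L.
Below outfall 2: Q → 959.3 ML/d, C = (903.7·2.352 + 55.60·46.00)/959.3 = 4.882 µg/L.
Below outfall 3: Q → 1016 ML/d, C = (959.3·4.882 + 56.30·310.0)/1016 = 21.80 µg/L.

21.8 µg/L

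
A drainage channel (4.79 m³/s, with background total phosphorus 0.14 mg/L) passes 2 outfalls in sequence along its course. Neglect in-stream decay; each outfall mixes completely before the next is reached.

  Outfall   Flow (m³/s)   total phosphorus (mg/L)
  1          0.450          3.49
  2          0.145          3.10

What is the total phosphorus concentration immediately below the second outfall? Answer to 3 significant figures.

0.500 mg/L

Below outfall 1: Q → 5.240 m³/s, C = (4.790·0.1400 + 0.4500·3.490)/5.240 = 0.4277 mg/L.
Below outfall 2: Q → 5.385 m³/s, C = (5.240·0.4277 + 0.1450·3.100)/5.385 = 0.4996 mg/L.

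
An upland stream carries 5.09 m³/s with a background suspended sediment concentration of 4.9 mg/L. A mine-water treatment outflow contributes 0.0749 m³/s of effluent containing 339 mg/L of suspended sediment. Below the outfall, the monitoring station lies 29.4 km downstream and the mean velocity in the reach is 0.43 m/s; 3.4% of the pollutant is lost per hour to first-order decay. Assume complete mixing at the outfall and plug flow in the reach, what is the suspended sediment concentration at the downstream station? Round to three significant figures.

5.05 mg/L

Conservation of mass: C = (5.090·4.900 + 0.07490·339.0) / 5.165 = 50.33/5.165 = 9.745 mg/L.
Travel time t = 29.4·1000 / 0.43 = 68370 s = 18.99 h.
3.4%/h lost → k = −ln(1 − 0.034) = 0.03459 h⁻¹.
Decay over the reach: 9.745·exp(−kt) = 9.745·0.5184 = 5.052 mg/L.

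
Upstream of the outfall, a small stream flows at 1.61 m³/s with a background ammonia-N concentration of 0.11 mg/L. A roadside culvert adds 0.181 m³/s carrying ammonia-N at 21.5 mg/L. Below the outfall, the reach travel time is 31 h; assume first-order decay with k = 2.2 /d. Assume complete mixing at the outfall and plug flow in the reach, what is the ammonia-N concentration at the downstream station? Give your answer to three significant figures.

0.133 mg/L

Conservation of mass: C = (1.610·0.1100 + 0.1810·21.50) / 1.791 = 4.069/1.791 = 2.272 mg/L.
After decay, C = 2.272 × e^(−kt) = 2.272 × 0.05833 = 0.1325 mg/L.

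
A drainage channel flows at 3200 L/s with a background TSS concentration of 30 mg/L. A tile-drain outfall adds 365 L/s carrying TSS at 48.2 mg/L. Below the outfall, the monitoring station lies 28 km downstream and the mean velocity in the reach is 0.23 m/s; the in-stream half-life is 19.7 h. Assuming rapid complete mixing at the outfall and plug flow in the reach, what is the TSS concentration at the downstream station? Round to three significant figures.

9.70 mg/L

Conservation of mass: C = (3200·30.00 + 365.0·48.20) / 3565 = 113600/3565 = 31.86 mg/L.
Travel time t = 28·1000 / 0.23 = 121700 s = 33.82 h.
Half-life 19.7 h → k = ln 2 / 19.7 = 0.03519 h⁻¹ = 0.8444 d⁻¹.
Decay over the reach: 31.86·exp(−kt) = 31.86·0.3043 = 9.695 mg/L.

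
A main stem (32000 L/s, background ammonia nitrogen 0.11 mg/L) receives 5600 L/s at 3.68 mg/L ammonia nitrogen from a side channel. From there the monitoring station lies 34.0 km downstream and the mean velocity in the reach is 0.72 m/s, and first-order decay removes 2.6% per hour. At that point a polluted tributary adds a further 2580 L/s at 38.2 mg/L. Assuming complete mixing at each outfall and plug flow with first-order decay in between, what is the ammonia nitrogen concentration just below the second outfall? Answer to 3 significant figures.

Conservation of mass: C = (32000·0.1100 + 5600·3.680) / 37600 = 24130/37600 = 0.6417 mg/L; combined flow 37600 L/s.
Travel time t = 34.0·1000 / 0.72 = 47220 s = 13.12 h.
2.6%/h lost → k = −ln(1 − 0.026) = 0.02634 h⁻¹.
Applying C = C₀e^(−kt): 0.6417 × 0.7078 = 0.4542 mg/L.
Second outfall: C = (37600·0.4542 + 2580·38.20)/40180 = 2.878 mg/L.

2.88 mg/L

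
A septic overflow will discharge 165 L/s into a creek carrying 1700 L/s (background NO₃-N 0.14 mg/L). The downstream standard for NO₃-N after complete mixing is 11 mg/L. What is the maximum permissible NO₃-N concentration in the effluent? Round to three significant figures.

123 mg/L

At the limit, (Qr·Cr + Qe·Cₑ)/(Qr + Qe) = 11:
Cₑ = (1865·11 − 1700·0.1400) / 165.0 = 122.9 mg/L.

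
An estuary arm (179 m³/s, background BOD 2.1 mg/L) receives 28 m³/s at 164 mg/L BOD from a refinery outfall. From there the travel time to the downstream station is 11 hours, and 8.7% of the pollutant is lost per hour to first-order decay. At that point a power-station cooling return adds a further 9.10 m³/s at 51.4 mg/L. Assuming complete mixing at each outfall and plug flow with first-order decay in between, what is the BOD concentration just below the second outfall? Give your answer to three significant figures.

Flow-weighted average: C = (179.0·2.100 + 28.00·164.0) / 207.0 = 4968/207.0 = 24.00 mg/L; combined flow 207.0 m³/s.
8.7%/h lost → k = −ln(1 − 0.087) = 0.09102 h⁻¹.
After decay, C = 24.00 × e^(−kt) = 24.00 × 0.3674 = 8.818 mg/L.
At the second outfall, C = (207.0·8.818 + 9.100·51.40) / (207.0 + 9.100) = 10.61 mg/L.

10.6 mg/L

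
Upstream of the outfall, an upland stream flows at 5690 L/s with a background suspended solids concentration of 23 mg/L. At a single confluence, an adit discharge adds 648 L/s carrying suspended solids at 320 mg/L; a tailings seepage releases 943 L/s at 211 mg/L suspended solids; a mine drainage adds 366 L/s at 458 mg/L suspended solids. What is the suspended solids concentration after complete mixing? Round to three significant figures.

Flow-weighted average: C = (5690·23.00 + 648.0·320.0 + 943.0·211.0 + 366.0·458.0) / 7647 = 704800/7647 = 92.17 mg/L.

92.2 mg/L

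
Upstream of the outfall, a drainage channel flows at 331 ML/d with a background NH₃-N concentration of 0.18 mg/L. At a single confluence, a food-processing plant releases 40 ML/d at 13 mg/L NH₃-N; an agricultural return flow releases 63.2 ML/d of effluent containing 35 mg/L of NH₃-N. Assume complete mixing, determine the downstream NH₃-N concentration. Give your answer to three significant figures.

6.43 mg/L

Conservation of mass: C = (331.0·0.1800 + 40.00·13.00 + 63.20·35.00) / 434.2 = 2792/434.2 = 6.429 mg/L.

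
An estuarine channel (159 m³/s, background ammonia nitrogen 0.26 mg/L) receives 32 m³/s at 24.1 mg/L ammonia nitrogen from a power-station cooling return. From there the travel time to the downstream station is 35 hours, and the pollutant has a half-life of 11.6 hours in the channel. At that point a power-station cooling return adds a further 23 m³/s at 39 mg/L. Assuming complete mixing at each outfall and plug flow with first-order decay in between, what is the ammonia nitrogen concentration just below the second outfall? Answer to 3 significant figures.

4.66 mg/L

Flow-weighted average: C = (159.0·0.2600 + 32.00·24.10) / 191.0 = 812.5/191.0 = 4.254 mg/L; combined flow 191.0 m³/s.
Half-life 11.6 h → k = ln 2 / 11.6 = 0.05975 h⁻¹ = 1.434 d⁻¹.
Applying C = C₀e^(−kt): 4.254 × 0.1235 = 0.5254 mg/L.
Second outfall: C = (191.0·0.5254 + 23.00·39.00)/214.0 = 4.661 mg/L.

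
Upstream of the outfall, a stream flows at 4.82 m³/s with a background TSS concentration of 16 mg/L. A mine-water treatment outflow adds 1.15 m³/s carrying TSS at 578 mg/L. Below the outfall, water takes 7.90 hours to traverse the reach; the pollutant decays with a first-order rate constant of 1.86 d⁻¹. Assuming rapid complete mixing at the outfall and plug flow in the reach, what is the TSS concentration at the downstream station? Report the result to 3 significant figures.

67.4 mg/L

Flow-weighted average: C = (4.820·16.00 + 1.150·578.0) / 5.970 = 741.8/5.970 = 124.3 mg/L.
After decay, C = 124.3 × e^(−kt) = 124.3 × 0.5421 = 67.36 mg/L.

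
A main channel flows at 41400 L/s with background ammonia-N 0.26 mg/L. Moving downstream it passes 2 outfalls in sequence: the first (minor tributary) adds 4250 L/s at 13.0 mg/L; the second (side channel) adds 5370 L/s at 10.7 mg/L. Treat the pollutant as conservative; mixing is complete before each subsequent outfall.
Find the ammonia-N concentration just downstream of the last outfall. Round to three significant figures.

After outfall 1: Q = 41400 + 4250 = 45650 L/s; C = (41400·0.2600 + 4250·13.00)/45650 = 1.446 mg/L.
After outfall 2: Q = 45650 + 5370 = 51020 L/s; C = (45650·1.446 + 5370·10.70)/51020 = 2.420 mg/L.

2.42 mg/L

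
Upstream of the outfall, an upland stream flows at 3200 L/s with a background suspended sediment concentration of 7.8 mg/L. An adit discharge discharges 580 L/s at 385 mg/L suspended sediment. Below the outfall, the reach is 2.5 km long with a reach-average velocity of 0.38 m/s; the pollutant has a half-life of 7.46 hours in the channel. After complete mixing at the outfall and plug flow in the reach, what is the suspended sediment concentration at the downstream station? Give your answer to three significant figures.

Mass balance: C = (3200·7.800 + 580.0·385.0) / 3780 = 248300/3780 = 65.68 mg/L.
Travel time t = 2.5·1000 / 0.38 = 6579 s = 1.827 h.
Half-life 7.46 h → k = ln 2 / 7.46 = 0.09292 h⁻¹ = 2.230 d⁻¹.
First-order decay: C = 65.68·exp(−k·t) = 65.68·0.8438 = 55.42 mg/L.

55.4 mg/L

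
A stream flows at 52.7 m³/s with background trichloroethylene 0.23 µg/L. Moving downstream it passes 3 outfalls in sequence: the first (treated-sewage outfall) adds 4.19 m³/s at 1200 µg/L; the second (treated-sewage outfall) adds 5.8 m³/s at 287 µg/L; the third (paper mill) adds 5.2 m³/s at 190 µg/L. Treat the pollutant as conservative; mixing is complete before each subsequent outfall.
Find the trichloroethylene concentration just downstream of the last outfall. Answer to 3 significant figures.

113 µg/L

After outfall 1: Q = 52.70 + 4.190 = 56.89 m³/s; C = (52.70·0.2300 + 4.190·1200)/56.89 = 88.59 µg/L.
After outfall 2: Q = 56.89 + 5.800 = 62.69 m³/s; C = (56.89·88.59 + 5.800·287.0)/62.69 = 107.0 µg/L.
After outfall 3: Q = 62.69 + 5.200 = 67.89 m³/s; C = (62.69·107.0 + 5.200·190.0)/67.89 = 113.3 µg/L.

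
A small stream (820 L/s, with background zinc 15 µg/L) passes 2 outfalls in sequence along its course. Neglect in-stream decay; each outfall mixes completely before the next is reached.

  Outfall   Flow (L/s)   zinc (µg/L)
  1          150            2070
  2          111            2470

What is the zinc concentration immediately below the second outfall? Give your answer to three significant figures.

552 µg/L

After outfall 1: Q = 820.0 + 150.0 = 970.0 L/s; C = (820.0·15.00 + 150.0·2070)/970.0 = 332.8 µg/L.
After outfall 2: Q = 970.0 + 111.0 = 1081 L/s; C = (970.0·332.8 + 111.0·2470)/1081 = 552.2 µg/L.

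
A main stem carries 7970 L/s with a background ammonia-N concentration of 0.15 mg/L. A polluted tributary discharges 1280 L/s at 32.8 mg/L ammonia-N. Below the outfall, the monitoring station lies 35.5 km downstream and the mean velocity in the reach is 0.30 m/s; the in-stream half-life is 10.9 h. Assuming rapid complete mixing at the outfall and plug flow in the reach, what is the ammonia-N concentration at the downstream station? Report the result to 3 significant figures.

Mixed concentration C = ΣQC/ΣQ = (7970·0.1500 + 1280·32.80) / 9250 = 43180/9250 = 4.668 mg/L.
Travel time t = 35.5·1000 / 0.30 = 118300 s = 32.87 h.
Half-life 10.9 h → k = ln 2 / 10.9 = 0.06359 h⁻¹ = 1.526 d⁻¹.
Decay over the reach: 4.668·exp(−kt) = 4.668·0.1237 = 0.5772 mg/L.

0.577 mg/L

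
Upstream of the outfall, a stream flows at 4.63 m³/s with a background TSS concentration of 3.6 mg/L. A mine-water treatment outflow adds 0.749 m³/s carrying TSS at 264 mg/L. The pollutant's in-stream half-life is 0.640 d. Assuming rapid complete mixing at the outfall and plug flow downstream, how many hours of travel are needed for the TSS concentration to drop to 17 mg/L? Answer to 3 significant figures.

Conservation of mass: C = (4.630·3.600 + 0.7490·264.0) / 5.379 = 214.4/5.379 = 39.86 mg/L.
Half-life 0.640 d → k = ln 2 / 0.640 = 1.083 d⁻¹.
39.86·exp(−k·t) = 17 → t = ln(39.86/17)/k = 67980 s = 18.88 h.

18.9 h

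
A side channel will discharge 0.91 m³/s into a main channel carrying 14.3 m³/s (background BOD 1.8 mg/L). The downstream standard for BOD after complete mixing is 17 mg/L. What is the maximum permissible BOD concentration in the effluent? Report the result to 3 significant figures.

256 mg/L

At the limit, (Qr·Cr + Qe·Cₑ)/(Qr + Qe) = 17:
Cₑ = (15.21·17 − 14.30·1.800) / 0.9100 = 255.9 mg/L.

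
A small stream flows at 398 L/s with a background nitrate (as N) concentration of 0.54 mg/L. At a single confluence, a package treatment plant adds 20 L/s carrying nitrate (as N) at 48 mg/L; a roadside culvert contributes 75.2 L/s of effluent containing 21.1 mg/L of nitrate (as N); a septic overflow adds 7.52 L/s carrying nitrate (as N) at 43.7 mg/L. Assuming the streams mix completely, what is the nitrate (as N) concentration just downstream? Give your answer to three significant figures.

After mixing, C = (398.0·0.5400 + 20.00·48.00 + 75.20·21.10 + 7.520·43.70) / 500.7 = 3090/500.7 = 6.172 mg/L.

6.17 mg/L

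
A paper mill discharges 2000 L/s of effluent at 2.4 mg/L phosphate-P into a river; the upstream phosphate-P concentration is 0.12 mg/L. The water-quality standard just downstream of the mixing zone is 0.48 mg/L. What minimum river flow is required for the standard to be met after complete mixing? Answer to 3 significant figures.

Set C_mix = 0.48: (Q·0.1200 + 2000·2.400) / (Q + 2000) = 0.48
→ Q = 2000·(2.400 − 0.48)/(0.48 − 0.1200) = 10670 L/s.

10700 L/s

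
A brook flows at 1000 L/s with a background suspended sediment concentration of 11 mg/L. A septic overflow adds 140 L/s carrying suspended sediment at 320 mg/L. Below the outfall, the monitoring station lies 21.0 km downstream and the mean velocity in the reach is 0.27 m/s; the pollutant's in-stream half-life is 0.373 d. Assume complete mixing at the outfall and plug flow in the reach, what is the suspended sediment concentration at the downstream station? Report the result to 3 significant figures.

Flow-weighted average: C = (1000·11.00 + 140.0·320.0) / 1140 = 55800/1140 = 48.95 mg/L.
Travel time t = 21.0·1000 / 0.27 = 77780 s = 21.60 h.
Half-life 0.373 d → k = ln 2 / 0.373 = 1.858 d⁻¹.
Decay over the reach: 48.95·exp(−kt) = 48.95·0.1877 = 9.188 mg/L.

9.19 mg/L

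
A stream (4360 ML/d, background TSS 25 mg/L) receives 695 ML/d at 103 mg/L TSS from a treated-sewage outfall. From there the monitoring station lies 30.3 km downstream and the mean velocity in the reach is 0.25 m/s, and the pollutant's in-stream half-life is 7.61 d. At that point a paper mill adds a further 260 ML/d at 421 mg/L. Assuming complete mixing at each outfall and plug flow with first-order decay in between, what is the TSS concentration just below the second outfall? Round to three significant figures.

50.5 mg/L

After mixing, C = (4360·25.00 + 695.0·103.0) / 5055 = 180600/5055 = 35.72 mg/L; combined flow 5055 ML/d.
Travel time t = 30.3·1000 / 0.25 = 121200 s = 33.67 h.
Half-life 7.61 d → k = ln 2 / 7.61 = 0.09108 d⁻¹.
First-order decay: C = 35.72·exp(−k·t) = 35.72·0.8801 = 31.44 mg/L.
Second outfall: C = (5055·31.44 + 260.0·421.0)/5315 = 50.50 mg/L.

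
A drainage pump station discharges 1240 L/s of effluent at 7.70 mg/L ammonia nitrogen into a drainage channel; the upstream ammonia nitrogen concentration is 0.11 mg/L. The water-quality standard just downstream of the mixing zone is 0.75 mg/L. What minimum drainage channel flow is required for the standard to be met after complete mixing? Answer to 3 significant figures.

Set C_mix = 0.75: (Q·0.1100 + 1240·7.700) / (Q + 1240) = 0.75
→ Q = 1240·(7.700 − 0.75)/(0.75 − 0.1100) = 13470 L/s.

13500 L/s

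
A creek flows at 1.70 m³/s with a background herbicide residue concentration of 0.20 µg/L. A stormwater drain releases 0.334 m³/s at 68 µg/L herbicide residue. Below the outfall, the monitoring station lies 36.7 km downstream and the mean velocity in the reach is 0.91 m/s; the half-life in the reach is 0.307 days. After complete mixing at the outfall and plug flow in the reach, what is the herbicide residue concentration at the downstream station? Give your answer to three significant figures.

3.95 µg/L

After mixing, C = (1.700·0.2000 + 0.3340·68.00) / 2.034 = 23.05/2.034 = 11.33 µg/L.
Travel time t = 36.7·1000 / 0.91 = 40330 s = 11.20 h.
Half-life 0.307 d → k = ln 2 / 0.307 = 2.258 d⁻¹.
First-order decay: C = 11.33·exp(−k·t) = 11.33·0.3486 = 3.951 µg/L.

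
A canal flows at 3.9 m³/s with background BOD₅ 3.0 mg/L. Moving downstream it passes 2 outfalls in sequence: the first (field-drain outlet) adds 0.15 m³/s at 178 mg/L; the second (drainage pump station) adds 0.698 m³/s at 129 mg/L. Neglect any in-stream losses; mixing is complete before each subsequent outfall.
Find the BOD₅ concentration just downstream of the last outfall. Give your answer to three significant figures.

27.1 mg/L

Below outfall 1: Q → 4.050 m³/s, C = (3.900·3.000 + 0.1500·178.0)/4.050 = 9.481 mg/L.
Below outfall 2: Q → 4.748 m³/s, C = (4.050·9.481 + 0.6980·129.0)/4.748 = 27.05 mg/L.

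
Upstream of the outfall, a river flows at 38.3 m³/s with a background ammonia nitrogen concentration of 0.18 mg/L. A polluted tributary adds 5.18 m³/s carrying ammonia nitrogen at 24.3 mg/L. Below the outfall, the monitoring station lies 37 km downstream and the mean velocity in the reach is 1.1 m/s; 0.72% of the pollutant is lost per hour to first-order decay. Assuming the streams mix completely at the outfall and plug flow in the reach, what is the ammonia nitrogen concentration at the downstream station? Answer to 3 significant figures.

Conservation of mass: C = (38.30·0.1800 + 5.180·24.30) / 43.48 = 132.8/43.48 = 3.054 mg/L.
Travel time t = 37·1000 / 1.1 = 33640 s = 9.343 h.
0.72%/h lost → k = −ln(1 − 0.0072) = 0.007226 h⁻¹.
Decay over the reach: 3.054·exp(−kt) = 3.054·0.9347 = 2.854 mg/L.

2.85 mg/L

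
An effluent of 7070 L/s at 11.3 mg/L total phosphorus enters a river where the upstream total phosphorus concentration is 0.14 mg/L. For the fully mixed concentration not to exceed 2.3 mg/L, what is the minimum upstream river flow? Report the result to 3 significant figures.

Set C_mix = 2.3: (Q·0.1400 + 7070·11.30) / (Q + 7070) = 2.3
→ Q = 7070·(11.30 − 2.3)/(2.3 − 0.1400) = 29460 L/s.

29500 L/s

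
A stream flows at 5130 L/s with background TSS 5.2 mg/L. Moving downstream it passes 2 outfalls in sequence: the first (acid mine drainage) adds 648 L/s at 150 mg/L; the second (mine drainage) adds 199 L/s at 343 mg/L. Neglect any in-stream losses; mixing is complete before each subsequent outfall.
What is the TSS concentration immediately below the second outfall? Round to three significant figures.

32.1 mg/L

After outfall 1: Q = 5130 + 648.0 = 5778 L/s; C = (5130·5.200 + 648.0·150.0)/5778 = 21.44 mg/L.
After outfall 2: Q = 5778 + 199.0 = 5977 L/s; C = (5778·21.44 + 199.0·343.0)/5977 = 32.15 mg/L.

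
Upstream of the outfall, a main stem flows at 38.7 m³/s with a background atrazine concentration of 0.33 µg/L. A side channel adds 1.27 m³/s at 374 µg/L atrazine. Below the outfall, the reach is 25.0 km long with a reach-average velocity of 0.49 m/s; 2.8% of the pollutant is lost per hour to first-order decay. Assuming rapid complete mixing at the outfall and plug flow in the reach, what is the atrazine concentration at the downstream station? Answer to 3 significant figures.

8.16 µg/L

After mixing, C = (38.70·0.3300 + 1.270·374.0) / 39.97 = 487.8/39.97 = 12.20 µg/L.
Travel time t = 25.0·1000 / 0.49 = 51020 s = 14.17 h.
2.8%/h lost → k = −ln(1 − 0.028) = 0.02840 h⁻¹.
Applying C = C₀e^(−kt): 12.20 × 0.6687 = 8.160 µg/L.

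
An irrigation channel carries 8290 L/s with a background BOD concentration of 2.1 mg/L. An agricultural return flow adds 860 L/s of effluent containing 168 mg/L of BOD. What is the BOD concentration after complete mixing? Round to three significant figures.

Mixed concentration C = ΣQC/ΣQ = (8290·2.100 + 860.0·168.0) / 9150 = 161900/9150 = 17.69 mg/L.

17.7 mg/L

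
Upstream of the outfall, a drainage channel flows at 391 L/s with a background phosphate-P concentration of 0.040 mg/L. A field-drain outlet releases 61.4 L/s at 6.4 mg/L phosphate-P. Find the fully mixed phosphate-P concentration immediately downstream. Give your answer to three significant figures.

0.903 mg/L

After mixing, C = (391.0·0.04000 + 61.40·6.400) / 452.4 = 408.6/452.4 = 0.9032 mg/L.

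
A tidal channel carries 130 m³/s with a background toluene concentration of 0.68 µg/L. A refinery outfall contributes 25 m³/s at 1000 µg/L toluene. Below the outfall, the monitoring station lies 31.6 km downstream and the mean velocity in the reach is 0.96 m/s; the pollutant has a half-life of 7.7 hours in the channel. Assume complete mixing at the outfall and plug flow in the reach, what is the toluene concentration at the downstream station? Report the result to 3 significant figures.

Conservation of mass: C = (130.0·0.6800 + 25.00·1000) / 155.0 = 25090/155.0 = 161.9 µg/L.
Travel time t = 31.6·1000 / 0.96 = 32920 s = 9.144 h.
Half-life 7.7 h → k = ln 2 / 7.7 = 0.09002 h⁻¹ = 2.160 d⁻¹.
After decay, C = 161.9 × e^(−kt) = 161.9 × 0.4391 = 71.07 µg/L.

71.1 µg/L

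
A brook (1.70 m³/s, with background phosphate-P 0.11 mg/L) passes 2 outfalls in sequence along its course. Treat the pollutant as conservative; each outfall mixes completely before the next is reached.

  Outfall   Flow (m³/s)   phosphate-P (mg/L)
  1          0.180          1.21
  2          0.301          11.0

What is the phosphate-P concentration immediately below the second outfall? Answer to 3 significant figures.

Outfall 1: combined Q = 1.880 m³/s; C = (1.700·0.1100 + 0.1800·1.210)/1.880 = 0.2153 mg/L.
Outfall 2: combined Q = 2.181 m³/s; C = (1.880·0.2153 + 0.3010·11.00)/2.181 = 1.704 mg/L.

1.70 mg/L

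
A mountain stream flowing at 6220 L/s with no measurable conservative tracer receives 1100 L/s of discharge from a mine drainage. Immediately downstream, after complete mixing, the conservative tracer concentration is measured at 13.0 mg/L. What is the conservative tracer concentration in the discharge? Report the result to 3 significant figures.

Mass balance: 6220·0 + 1100·Cₑ = 7320·13.00
→ Cₑ = (7320·13.00 − 6220·0) / 1100 = 86.51 mg/L.

86.5 mg/L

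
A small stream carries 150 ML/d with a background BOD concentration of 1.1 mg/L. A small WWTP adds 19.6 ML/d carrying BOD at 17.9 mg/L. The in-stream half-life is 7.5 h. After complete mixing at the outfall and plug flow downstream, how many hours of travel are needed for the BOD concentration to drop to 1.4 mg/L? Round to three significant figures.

8.40 h

After mixing, C = (150.0·1.100 + 19.60·17.90) / 169.6 = 515.8/169.6 = 3.042 mg/L.
Half-life 7.5 h → k = ln 2 / 7.5 = 0.09242 h⁻¹ = 2.218 d⁻¹.
3.042·exp(−k·t) = 1.4 → t = ln(3.042/1.4)/k = 30220 s = 8.395 h.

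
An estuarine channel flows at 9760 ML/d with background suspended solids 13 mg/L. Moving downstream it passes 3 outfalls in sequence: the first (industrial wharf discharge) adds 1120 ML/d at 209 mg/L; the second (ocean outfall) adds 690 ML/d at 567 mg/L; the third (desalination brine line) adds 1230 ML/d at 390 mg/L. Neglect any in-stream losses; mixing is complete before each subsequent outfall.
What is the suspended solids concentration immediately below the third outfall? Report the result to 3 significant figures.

96.2 mg/L

After outfall 1: Q = 9760 + 1120 = 10880 ML/d; C = (9760·13.00 + 1120·209.0)/10880 = 33.18 mg/L.
After outfall 2: Q = 10880 + 690.0 = 11570 ML/d; C = (10880·33.18 + 690.0·567.0)/11570 = 65.01 mg/L.
After outfall 3: Q = 11570 + 1230 = 12800 ML/d; C = (11570·65.01 + 1230·390.0)/12800 = 96.24 mg/L.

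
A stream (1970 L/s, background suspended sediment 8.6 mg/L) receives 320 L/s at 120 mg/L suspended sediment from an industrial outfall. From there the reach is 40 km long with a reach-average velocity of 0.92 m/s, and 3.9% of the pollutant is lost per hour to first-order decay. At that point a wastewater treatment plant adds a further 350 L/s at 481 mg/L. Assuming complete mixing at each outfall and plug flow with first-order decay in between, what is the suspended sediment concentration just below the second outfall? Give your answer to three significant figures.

76.7 mg/L

After mixing, C = (1970·8.600 + 320.0·120.0) / 2290 = 55340/2290 = 24.17 mg/L; combined flow 2290 L/s.
Travel time t = 40·1000 / 0.92 = 43480 s = 12.08 h.
3.9%/h lost → k = −ln(1 − 0.039) = 0.03978 h⁻¹.
First-order decay: C = 24.17·exp(−k·t) = 24.17·0.6185 = 14.95 mg/L.
Second outfall: C = (2290·14.95 + 350.0·481.0)/2640 = 76.73 mg/L.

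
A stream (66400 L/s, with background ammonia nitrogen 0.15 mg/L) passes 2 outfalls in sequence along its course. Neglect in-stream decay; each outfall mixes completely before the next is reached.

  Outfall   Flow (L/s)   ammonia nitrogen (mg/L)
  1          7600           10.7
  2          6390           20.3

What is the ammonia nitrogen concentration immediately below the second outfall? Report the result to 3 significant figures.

Outfall 1: combined Q = 74000 L/s; C = (66400·0.1500 + 7600·10.70)/74000 = 1.234 mg/L.
Outfall 2: combined Q = 80390 L/s; C = (74000·1.234 + 6390·20.30)/80390 = 2.749 mg/L.

2.75 mg/L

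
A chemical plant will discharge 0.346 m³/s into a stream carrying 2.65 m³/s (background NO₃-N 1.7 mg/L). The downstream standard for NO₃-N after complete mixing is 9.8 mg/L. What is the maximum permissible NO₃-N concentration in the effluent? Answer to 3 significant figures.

At the limit, (Qr·Cr + Qe·Cₑ)/(Qr + Qe) = 9.8:
Cₑ = (2.996·9.8 − 2.650·1.700) / 0.3460 = 71.84 mg/L.

71.8 mg/L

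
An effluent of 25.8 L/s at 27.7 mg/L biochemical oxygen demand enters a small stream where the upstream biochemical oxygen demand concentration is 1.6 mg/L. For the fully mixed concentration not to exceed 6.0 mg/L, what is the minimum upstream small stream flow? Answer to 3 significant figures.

Set C_mix = 6.0: (Q·1.600 + 25.80·27.70) / (Q + 25.80) = 6.0
→ Q = 25.80·(27.70 − 6.0)/(6.0 − 1.600) = 127.2 L/s.

127 L/s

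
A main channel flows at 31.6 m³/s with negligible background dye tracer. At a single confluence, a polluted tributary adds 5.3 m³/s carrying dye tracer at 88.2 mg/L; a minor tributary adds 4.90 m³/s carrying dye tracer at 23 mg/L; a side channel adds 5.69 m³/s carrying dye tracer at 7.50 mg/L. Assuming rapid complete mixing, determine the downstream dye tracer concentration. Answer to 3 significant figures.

13.1 mg/L

After mixing, C = (31.60·0 + 5.300·88.20 + 4.900·23.00 + 5.690·7.500) / 47.49 = 622.8/47.49 = 13.12 mg/L.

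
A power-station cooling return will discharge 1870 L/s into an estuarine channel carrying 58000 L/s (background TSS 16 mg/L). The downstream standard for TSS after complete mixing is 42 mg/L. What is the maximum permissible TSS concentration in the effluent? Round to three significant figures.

848 mg/L

At the limit, (Qr·Cr + Qe·Cₑ)/(Qr + Qe) = 42:
Cₑ = (59870·42 − 58000·16.00) / 1870 = 848.4 mg/L.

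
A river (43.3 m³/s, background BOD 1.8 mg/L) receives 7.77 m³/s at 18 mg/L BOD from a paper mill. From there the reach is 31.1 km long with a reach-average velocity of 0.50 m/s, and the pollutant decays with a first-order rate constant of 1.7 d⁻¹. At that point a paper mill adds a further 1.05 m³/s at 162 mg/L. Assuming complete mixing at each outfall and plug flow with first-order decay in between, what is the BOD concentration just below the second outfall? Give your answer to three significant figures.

4.49 mg/L

Mass balance: C = (43.30·1.800 + 7.770·18.00) / 51.07 = 217.8/51.07 = 4.265 mg/L; combined flow 51.07 m³/s.
Travel time t = 31.1·1000 / 0.50 = 62200 s = 17.28 h.
Applying C = C₀e^(−kt): 4.265 × 0.2941 = 1.254 mg/L.
At the second outfall, C = (51.07·1.254 + 1.050·162.0) / (51.07 + 1.050) = 4.493 mg/L.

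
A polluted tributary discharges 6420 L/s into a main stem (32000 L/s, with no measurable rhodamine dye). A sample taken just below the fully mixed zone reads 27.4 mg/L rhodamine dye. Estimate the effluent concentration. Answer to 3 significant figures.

Mass balance: 32000·0 + 6420·Cₑ = 38420·27.40
→ Cₑ = (38420·27.40 − 32000·0) / 6420 = 164.0 mg/L.

164 mg/L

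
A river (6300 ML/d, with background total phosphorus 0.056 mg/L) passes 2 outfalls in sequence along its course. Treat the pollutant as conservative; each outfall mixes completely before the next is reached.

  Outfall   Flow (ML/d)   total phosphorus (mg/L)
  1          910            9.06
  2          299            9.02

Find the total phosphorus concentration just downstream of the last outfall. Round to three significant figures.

Below outfall 1: Q → 7210 ML/d, C = (6300·0.05600 + 910.0·9.060)/7210 = 1.192 mg/L.
Below outfall 2: Q → 7509 ML/d, C = (7210·1.192 + 299.0·9.020)/7509 = 1.504 mg/L.

1.50 mg/L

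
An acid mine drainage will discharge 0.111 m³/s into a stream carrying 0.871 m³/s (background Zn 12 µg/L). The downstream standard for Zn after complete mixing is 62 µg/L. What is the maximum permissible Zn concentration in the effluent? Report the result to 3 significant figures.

454 µg/L

At the limit, (Qr·Cr + Qe·Cₑ)/(Qr + Qe) = 62:
Cₑ = (0.9820·62 − 0.8710·12.00) / 0.1110 = 454.3 µg/L.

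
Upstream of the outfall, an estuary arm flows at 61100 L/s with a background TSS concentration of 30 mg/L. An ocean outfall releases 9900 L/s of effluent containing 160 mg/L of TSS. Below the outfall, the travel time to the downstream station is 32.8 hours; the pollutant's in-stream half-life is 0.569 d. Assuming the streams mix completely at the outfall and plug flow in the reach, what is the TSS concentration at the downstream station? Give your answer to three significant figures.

9.11 mg/L

Mixed concentration C = ΣQC/ΣQ = (61100·30.00 + 9900·160.0) / 71000 = 3417000/71000 = 48.13 mg/L.
Half-life 0.569 d → k = ln 2 / 0.569 = 1.218 d⁻¹.
First-order decay: C = 48.13·exp(−k·t) = 48.13·0.1892 = 9.106 mg/L.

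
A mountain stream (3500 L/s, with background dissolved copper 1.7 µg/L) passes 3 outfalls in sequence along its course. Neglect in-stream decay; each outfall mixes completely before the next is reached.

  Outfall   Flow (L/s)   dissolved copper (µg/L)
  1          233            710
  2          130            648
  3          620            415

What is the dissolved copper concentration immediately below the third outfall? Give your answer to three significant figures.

114 µg/L

After outfall 1: Q = 3500 + 233.0 = 3733 L/s; C = (3500·1.700 + 233.0·710.0)/3733 = 45.91 µg/L.
After outfall 2: Q = 3733 + 130.0 = 3863 L/s; C = (3733·45.91 + 130.0·648.0)/3863 = 66.17 µg/L.
After outfall 3: Q = 3863 + 620.0 = 4483 L/s; C = (3863·66.17 + 620.0·415.0)/4483 = 114.4 µg/L.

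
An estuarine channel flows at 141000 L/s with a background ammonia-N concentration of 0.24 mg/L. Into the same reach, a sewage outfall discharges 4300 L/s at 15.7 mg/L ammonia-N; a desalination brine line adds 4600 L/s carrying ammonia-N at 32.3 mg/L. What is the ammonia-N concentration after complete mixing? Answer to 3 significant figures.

1.67 mg/L

Flow-weighted average: C = (141000·0.2400 + 4300·15.70 + 4600·32.30) / 149900 = 249900/149900 = 1.667 mg/L.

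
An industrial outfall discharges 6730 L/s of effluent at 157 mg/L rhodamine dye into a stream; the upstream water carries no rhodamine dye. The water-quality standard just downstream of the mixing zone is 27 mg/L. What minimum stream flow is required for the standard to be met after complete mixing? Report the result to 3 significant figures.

Set C_mix = 27: (Q·0 + 6730·157.0) / (Q + 6730) = 27
→ Q = 6730·(157.0 − 27)/(27 − 0) = 32400 L/s.

32400 L/s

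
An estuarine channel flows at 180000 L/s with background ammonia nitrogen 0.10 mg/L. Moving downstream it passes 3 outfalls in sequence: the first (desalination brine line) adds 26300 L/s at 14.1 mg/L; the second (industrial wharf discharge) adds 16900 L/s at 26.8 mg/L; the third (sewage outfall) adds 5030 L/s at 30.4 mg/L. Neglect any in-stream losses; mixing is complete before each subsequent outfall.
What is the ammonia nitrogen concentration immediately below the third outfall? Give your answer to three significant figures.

Outfall 1: combined Q = 206300 L/s; C = (180000·0.1000 + 26300·14.10)/206300 = 1.885 mg/L.
Outfall 2: combined Q = 223200 L/s; C = (206300·1.885 + 16900·26.80)/223200 = 3.771 mg/L.
Outfall 3: combined Q = 228200 L/s; C = (223200·3.771 + 5030·30.40)/228200 = 4.358 mg/L.

4.36 mg/L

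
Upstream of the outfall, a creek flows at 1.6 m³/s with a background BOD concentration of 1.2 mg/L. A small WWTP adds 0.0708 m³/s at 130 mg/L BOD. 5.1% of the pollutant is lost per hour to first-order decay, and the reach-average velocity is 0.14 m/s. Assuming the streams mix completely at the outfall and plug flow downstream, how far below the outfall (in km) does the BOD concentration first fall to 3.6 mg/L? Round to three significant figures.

5.92 km

Conservation of mass: C = (1.600·1.200 + 0.07080·130.0) / 1.671 = 11.12/1.671 = 6.658 mg/L.
5.1%/h lost → k = −ln(1 − 0.051) = 0.05235 h⁻¹.
Set 6.658·exp(−k·t) = 3.6 → t = ln(6.658/3.6)/k = 42290 s = 11.75 h.
Distance = v·t = 0.14·42290 = 5920 m = 5.920 km.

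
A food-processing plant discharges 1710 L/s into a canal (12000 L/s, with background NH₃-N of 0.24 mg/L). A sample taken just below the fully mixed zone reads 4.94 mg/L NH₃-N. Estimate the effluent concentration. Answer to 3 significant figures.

Mass balance: 12000·0.2400 + 1710·Cₑ = 13710·4.940
→ Cₑ = (13710·4.940 − 12000·0.2400) / 1710 = 37.92 mg/L.

37.9 mg/L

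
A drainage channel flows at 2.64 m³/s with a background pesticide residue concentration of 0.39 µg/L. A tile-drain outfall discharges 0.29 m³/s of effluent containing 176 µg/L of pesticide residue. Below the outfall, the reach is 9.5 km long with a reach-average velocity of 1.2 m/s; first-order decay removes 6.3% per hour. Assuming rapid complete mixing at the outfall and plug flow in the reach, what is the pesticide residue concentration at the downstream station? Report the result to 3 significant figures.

15.4 µg/L

Mass balance: C = (2.640·0.3900 + 0.2900·176.0) / 2.930 = 52.07/2.930 = 17.77 µg/L.
Travel time t = 9.5·1000 / 1.2 = 7917 s = 2.199 h.
6.3%/h lost → k = −ln(1 − 0.063) = 0.06507 h⁻¹.
Applying C = C₀e^(−kt): 17.77 × 0.8667 = 15.40 µg/L.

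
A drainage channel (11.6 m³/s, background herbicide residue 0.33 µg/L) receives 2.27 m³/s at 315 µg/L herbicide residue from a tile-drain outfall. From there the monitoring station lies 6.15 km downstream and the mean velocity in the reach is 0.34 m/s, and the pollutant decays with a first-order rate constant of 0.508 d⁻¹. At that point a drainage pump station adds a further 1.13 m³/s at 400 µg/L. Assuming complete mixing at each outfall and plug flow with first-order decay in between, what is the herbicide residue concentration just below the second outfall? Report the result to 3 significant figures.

After mixing, C = (11.60·0.3300 + 2.270·315.0) / 13.87 = 718.9/13.87 = 51.83 µg/L; combined flow 13.87 m³/s.
Travel time t = 6.15·1000 / 0.34 = 18090 s = 5.025 h.
Decay over the reach: 51.83·exp(−kt) = 51.83·0.8991 = 46.60 µg/L.
Second outfall: C = (13.87·46.60 + 1.130·400.0)/15.00 = 73.22 µg/L.

73.2 µg/L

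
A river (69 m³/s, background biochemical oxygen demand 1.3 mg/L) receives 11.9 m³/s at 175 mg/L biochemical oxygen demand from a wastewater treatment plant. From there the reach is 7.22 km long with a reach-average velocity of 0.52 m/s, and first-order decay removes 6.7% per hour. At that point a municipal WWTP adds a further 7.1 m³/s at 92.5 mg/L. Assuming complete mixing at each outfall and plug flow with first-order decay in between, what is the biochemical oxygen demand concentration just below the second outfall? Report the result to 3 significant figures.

26.4 mg/L

Mixed concentration C = ΣQC/ΣQ = (69.00·1.300 + 11.90·175.0) / 80.90 = 2172/80.90 = 26.85 mg/L; combined flow 80.90 m³/s.
Travel time t = 7.22·1000 / 0.52 = 13880 s = 3.857 h.
6.7%/h lost → k = −ln(1 − 0.067) = 0.06935 h⁻¹.
Applying C = C₀e^(−kt): 26.85 × 0.7653 = 20.55 mg/L.
At the second outfall, C = (80.90·20.55 + 7.100·92.50) / (80.90 + 7.100) = 26.35 mg/L.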